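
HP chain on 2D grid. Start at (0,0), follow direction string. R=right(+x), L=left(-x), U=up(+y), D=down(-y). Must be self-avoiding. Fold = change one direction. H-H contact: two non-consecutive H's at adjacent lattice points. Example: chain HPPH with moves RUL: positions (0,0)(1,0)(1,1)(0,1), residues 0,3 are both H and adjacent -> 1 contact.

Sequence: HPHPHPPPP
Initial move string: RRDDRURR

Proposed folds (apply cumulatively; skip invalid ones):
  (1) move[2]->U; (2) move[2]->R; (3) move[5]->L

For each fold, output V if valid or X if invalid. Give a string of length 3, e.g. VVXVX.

Initial: RRDDRURR -> [(0, 0), (1, 0), (2, 0), (2, -1), (2, -2), (3, -2), (3, -1), (4, -1), (5, -1)]
Fold 1: move[2]->U => RRUDRURR INVALID (collision), skipped
Fold 2: move[2]->R => RRRDRURR VALID
Fold 3: move[5]->L => RRRDRLRR INVALID (collision), skipped

Answer: XVX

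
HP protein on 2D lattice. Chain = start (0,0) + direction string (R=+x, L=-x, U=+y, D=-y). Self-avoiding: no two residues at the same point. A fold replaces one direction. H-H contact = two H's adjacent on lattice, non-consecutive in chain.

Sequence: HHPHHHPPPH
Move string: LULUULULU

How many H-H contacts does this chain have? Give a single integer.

Answer: 0

Derivation:
Positions: [(0, 0), (-1, 0), (-1, 1), (-2, 1), (-2, 2), (-2, 3), (-3, 3), (-3, 4), (-4, 4), (-4, 5)]
No H-H contacts found.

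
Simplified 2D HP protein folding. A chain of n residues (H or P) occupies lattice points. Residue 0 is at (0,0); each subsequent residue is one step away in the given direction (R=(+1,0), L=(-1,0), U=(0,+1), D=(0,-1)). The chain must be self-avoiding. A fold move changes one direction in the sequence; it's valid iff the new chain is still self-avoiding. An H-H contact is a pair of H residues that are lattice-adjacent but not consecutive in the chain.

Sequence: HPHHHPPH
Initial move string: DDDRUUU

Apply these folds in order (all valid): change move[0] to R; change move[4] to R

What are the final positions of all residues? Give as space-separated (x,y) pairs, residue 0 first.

Answer: (0,0) (1,0) (1,-1) (1,-2) (2,-2) (3,-2) (3,-1) (3,0)

Derivation:
Initial moves: DDDRUUU
Fold: move[0]->R => RDDRUUU (positions: [(0, 0), (1, 0), (1, -1), (1, -2), (2, -2), (2, -1), (2, 0), (2, 1)])
Fold: move[4]->R => RDDRRUU (positions: [(0, 0), (1, 0), (1, -1), (1, -2), (2, -2), (3, -2), (3, -1), (3, 0)])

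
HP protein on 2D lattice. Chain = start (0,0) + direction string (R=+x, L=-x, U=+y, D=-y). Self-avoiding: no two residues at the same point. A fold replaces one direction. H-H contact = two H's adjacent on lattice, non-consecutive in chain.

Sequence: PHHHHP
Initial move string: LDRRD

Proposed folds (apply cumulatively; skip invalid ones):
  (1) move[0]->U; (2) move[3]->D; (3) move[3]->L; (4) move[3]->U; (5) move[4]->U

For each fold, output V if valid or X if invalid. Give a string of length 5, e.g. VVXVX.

Initial: LDRRD -> [(0, 0), (-1, 0), (-1, -1), (0, -1), (1, -1), (1, -2)]
Fold 1: move[0]->U => UDRRD INVALID (collision), skipped
Fold 2: move[3]->D => LDRDD VALID
Fold 3: move[3]->L => LDRLD INVALID (collision), skipped
Fold 4: move[3]->U => LDRUD INVALID (collision), skipped
Fold 5: move[4]->U => LDRDU INVALID (collision), skipped

Answer: XVXXX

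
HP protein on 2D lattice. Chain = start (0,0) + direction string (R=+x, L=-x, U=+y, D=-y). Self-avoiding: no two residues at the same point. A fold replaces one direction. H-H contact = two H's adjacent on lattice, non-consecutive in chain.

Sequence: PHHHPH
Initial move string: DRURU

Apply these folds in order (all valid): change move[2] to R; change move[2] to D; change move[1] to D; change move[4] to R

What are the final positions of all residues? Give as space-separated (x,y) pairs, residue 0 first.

Initial moves: DRURU
Fold: move[2]->R => DRRRU (positions: [(0, 0), (0, -1), (1, -1), (2, -1), (3, -1), (3, 0)])
Fold: move[2]->D => DRDRU (positions: [(0, 0), (0, -1), (1, -1), (1, -2), (2, -2), (2, -1)])
Fold: move[1]->D => DDDRU (positions: [(0, 0), (0, -1), (0, -2), (0, -3), (1, -3), (1, -2)])
Fold: move[4]->R => DDDRR (positions: [(0, 0), (0, -1), (0, -2), (0, -3), (1, -3), (2, -3)])

Answer: (0,0) (0,-1) (0,-2) (0,-3) (1,-3) (2,-3)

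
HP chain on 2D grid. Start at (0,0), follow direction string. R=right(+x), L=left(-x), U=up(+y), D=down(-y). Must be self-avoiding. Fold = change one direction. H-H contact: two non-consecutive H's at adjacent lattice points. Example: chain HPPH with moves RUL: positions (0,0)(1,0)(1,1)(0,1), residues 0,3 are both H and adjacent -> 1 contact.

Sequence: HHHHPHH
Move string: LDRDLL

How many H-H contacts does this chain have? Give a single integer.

Positions: [(0, 0), (-1, 0), (-1, -1), (0, -1), (0, -2), (-1, -2), (-2, -2)]
H-H contact: residue 0 @(0,0) - residue 3 @(0, -1)
H-H contact: residue 2 @(-1,-1) - residue 5 @(-1, -2)

Answer: 2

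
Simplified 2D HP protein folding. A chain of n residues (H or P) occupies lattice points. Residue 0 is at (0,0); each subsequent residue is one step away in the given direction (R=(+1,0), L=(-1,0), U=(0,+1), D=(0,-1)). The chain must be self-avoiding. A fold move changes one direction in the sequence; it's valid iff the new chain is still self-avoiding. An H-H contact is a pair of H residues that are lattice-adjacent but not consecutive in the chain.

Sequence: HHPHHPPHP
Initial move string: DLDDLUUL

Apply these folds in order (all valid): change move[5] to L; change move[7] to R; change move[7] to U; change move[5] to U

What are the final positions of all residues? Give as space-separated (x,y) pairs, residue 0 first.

Answer: (0,0) (0,-1) (-1,-1) (-1,-2) (-1,-3) (-2,-3) (-2,-2) (-2,-1) (-2,0)

Derivation:
Initial moves: DLDDLUUL
Fold: move[5]->L => DLDDLLUL (positions: [(0, 0), (0, -1), (-1, -1), (-1, -2), (-1, -3), (-2, -3), (-3, -3), (-3, -2), (-4, -2)])
Fold: move[7]->R => DLDDLLUR (positions: [(0, 0), (0, -1), (-1, -1), (-1, -2), (-1, -3), (-2, -3), (-3, -3), (-3, -2), (-2, -2)])
Fold: move[7]->U => DLDDLLUU (positions: [(0, 0), (0, -1), (-1, -1), (-1, -2), (-1, -3), (-2, -3), (-3, -3), (-3, -2), (-3, -1)])
Fold: move[5]->U => DLDDLUUU (positions: [(0, 0), (0, -1), (-1, -1), (-1, -2), (-1, -3), (-2, -3), (-2, -2), (-2, -1), (-2, 0)])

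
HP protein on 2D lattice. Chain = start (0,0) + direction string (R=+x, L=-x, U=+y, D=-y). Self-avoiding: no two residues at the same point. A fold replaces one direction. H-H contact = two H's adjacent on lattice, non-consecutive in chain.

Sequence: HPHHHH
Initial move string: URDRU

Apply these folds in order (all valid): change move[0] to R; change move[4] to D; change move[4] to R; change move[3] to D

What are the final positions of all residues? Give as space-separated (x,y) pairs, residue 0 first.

Initial moves: URDRU
Fold: move[0]->R => RRDRU (positions: [(0, 0), (1, 0), (2, 0), (2, -1), (3, -1), (3, 0)])
Fold: move[4]->D => RRDRD (positions: [(0, 0), (1, 0), (2, 0), (2, -1), (3, -1), (3, -2)])
Fold: move[4]->R => RRDRR (positions: [(0, 0), (1, 0), (2, 0), (2, -1), (3, -1), (4, -1)])
Fold: move[3]->D => RRDDR (positions: [(0, 0), (1, 0), (2, 0), (2, -1), (2, -2), (3, -2)])

Answer: (0,0) (1,0) (2,0) (2,-1) (2,-2) (3,-2)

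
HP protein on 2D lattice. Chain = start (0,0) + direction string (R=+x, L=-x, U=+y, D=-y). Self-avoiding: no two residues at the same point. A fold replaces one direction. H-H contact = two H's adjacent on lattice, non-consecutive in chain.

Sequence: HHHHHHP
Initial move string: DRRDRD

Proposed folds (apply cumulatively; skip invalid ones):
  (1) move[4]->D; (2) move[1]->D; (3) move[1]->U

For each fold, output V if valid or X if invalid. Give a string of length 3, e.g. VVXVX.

Initial: DRRDRD -> [(0, 0), (0, -1), (1, -1), (2, -1), (2, -2), (3, -2), (3, -3)]
Fold 1: move[4]->D => DRRDDD VALID
Fold 2: move[1]->D => DDRDDD VALID
Fold 3: move[1]->U => DURDDD INVALID (collision), skipped

Answer: VVX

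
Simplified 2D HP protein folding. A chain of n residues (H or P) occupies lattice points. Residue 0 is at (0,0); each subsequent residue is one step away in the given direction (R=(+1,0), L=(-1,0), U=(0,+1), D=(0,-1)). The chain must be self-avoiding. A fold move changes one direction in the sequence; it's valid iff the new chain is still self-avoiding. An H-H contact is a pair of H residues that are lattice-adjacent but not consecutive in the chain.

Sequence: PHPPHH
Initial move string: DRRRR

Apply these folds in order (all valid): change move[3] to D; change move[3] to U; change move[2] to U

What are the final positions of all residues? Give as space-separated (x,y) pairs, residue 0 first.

Initial moves: DRRRR
Fold: move[3]->D => DRRDR (positions: [(0, 0), (0, -1), (1, -1), (2, -1), (2, -2), (3, -2)])
Fold: move[3]->U => DRRUR (positions: [(0, 0), (0, -1), (1, -1), (2, -1), (2, 0), (3, 0)])
Fold: move[2]->U => DRUUR (positions: [(0, 0), (0, -1), (1, -1), (1, 0), (1, 1), (2, 1)])

Answer: (0,0) (0,-1) (1,-1) (1,0) (1,1) (2,1)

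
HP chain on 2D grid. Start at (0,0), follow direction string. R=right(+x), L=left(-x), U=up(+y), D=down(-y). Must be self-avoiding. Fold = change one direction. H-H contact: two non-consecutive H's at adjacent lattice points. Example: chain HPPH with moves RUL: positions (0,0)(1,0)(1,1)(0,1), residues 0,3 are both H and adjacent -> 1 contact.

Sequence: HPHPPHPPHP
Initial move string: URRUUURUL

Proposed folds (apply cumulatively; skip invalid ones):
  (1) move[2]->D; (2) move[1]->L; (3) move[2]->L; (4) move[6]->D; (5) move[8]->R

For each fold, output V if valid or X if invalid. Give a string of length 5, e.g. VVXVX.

Initial: URRUUURUL -> [(0, 0), (0, 1), (1, 1), (2, 1), (2, 2), (2, 3), (2, 4), (3, 4), (3, 5), (2, 5)]
Fold 1: move[2]->D => URDUUURUL INVALID (collision), skipped
Fold 2: move[1]->L => ULRUUURUL INVALID (collision), skipped
Fold 3: move[2]->L => URLUUURUL INVALID (collision), skipped
Fold 4: move[6]->D => URRUUUDUL INVALID (collision), skipped
Fold 5: move[8]->R => URRUUURUR VALID

Answer: XXXXV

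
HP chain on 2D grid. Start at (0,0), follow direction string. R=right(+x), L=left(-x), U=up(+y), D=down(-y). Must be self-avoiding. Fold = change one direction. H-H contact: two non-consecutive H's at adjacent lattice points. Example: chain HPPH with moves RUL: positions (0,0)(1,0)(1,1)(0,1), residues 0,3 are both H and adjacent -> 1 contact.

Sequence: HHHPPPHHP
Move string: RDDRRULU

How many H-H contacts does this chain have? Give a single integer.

Positions: [(0, 0), (1, 0), (1, -1), (1, -2), (2, -2), (3, -2), (3, -1), (2, -1), (2, 0)]
H-H contact: residue 2 @(1,-1) - residue 7 @(2, -1)

Answer: 1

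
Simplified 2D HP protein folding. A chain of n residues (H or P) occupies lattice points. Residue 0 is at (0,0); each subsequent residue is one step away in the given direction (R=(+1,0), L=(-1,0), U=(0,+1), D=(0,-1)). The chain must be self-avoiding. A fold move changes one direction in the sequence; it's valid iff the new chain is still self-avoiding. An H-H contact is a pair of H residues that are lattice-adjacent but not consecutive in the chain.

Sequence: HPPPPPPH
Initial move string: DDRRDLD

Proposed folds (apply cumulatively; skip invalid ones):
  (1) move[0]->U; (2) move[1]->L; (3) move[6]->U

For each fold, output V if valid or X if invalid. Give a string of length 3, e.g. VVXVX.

Initial: DDRRDLD -> [(0, 0), (0, -1), (0, -2), (1, -2), (2, -2), (2, -3), (1, -3), (1, -4)]
Fold 1: move[0]->U => UDRRDLD INVALID (collision), skipped
Fold 2: move[1]->L => DLRRDLD INVALID (collision), skipped
Fold 3: move[6]->U => DDRRDLU INVALID (collision), skipped

Answer: XXX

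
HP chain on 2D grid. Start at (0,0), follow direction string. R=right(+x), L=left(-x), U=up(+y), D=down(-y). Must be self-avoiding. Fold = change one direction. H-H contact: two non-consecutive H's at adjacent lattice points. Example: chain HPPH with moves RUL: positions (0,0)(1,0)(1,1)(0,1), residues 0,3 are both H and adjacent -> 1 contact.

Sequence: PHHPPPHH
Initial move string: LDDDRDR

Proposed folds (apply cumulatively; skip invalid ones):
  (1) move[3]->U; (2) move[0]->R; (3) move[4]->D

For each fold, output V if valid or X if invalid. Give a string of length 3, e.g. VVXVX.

Initial: LDDDRDR -> [(0, 0), (-1, 0), (-1, -1), (-1, -2), (-1, -3), (0, -3), (0, -4), (1, -4)]
Fold 1: move[3]->U => LDDURDR INVALID (collision), skipped
Fold 2: move[0]->R => RDDDRDR VALID
Fold 3: move[4]->D => RDDDDDR VALID

Answer: XVV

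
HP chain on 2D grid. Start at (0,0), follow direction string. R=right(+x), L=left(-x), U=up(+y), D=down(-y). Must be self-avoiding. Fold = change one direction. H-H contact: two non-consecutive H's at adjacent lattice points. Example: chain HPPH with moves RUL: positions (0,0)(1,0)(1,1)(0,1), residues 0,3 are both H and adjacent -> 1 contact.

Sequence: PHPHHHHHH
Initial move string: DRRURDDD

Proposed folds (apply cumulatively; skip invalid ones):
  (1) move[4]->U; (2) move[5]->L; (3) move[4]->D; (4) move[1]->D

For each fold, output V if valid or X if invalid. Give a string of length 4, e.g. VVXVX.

Initial: DRRURDDD -> [(0, 0), (0, -1), (1, -1), (2, -1), (2, 0), (3, 0), (3, -1), (3, -2), (3, -3)]
Fold 1: move[4]->U => DRRUUDDD INVALID (collision), skipped
Fold 2: move[5]->L => DRRURLDD INVALID (collision), skipped
Fold 3: move[4]->D => DRRUDDDD INVALID (collision), skipped
Fold 4: move[1]->D => DDRURDDD VALID

Answer: XXXV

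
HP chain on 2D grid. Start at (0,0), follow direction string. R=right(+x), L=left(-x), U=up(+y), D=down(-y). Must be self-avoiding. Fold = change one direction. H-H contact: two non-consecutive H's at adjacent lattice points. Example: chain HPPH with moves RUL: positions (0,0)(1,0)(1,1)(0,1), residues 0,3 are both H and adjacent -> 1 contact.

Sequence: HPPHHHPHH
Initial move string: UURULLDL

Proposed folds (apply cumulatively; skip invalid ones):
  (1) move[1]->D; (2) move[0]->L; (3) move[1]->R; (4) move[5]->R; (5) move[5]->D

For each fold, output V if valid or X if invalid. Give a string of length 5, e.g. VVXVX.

Answer: XVXXX

Derivation:
Initial: UURULLDL -> [(0, 0), (0, 1), (0, 2), (1, 2), (1, 3), (0, 3), (-1, 3), (-1, 2), (-2, 2)]
Fold 1: move[1]->D => UDRULLDL INVALID (collision), skipped
Fold 2: move[0]->L => LURULLDL VALID
Fold 3: move[1]->R => LRRULLDL INVALID (collision), skipped
Fold 4: move[5]->R => LURULRDL INVALID (collision), skipped
Fold 5: move[5]->D => LURULDDL INVALID (collision), skipped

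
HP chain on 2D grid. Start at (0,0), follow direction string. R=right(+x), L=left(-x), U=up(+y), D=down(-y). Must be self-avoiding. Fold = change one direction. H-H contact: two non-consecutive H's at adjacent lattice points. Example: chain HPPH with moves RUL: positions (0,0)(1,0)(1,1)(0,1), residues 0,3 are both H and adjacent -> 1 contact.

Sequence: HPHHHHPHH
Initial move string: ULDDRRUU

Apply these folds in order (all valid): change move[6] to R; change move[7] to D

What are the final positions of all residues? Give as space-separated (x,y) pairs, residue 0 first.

Initial moves: ULDDRRUU
Fold: move[6]->R => ULDDRRRU (positions: [(0, 0), (0, 1), (-1, 1), (-1, 0), (-1, -1), (0, -1), (1, -1), (2, -1), (2, 0)])
Fold: move[7]->D => ULDDRRRD (positions: [(0, 0), (0, 1), (-1, 1), (-1, 0), (-1, -1), (0, -1), (1, -1), (2, -1), (2, -2)])

Answer: (0,0) (0,1) (-1,1) (-1,0) (-1,-1) (0,-1) (1,-1) (2,-1) (2,-2)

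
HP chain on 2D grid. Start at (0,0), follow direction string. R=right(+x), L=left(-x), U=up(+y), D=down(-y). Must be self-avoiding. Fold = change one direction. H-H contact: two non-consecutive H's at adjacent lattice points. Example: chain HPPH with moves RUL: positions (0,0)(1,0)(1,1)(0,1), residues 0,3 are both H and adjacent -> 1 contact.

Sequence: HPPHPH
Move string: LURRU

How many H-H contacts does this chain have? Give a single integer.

Positions: [(0, 0), (-1, 0), (-1, 1), (0, 1), (1, 1), (1, 2)]
H-H contact: residue 0 @(0,0) - residue 3 @(0, 1)

Answer: 1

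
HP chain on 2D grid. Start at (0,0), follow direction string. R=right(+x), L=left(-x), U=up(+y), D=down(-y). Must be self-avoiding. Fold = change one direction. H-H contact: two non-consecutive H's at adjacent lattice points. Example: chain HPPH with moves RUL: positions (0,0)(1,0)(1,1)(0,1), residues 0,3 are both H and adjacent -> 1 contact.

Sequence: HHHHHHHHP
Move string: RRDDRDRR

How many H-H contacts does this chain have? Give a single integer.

Answer: 0

Derivation:
Positions: [(0, 0), (1, 0), (2, 0), (2, -1), (2, -2), (3, -2), (3, -3), (4, -3), (5, -3)]
No H-H contacts found.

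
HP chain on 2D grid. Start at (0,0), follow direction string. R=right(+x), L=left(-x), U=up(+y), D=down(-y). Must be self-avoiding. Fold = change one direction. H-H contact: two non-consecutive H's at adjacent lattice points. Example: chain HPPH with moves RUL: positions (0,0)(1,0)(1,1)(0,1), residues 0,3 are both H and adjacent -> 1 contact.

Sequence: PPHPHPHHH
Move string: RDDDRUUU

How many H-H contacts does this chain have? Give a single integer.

Answer: 1

Derivation:
Positions: [(0, 0), (1, 0), (1, -1), (1, -2), (1, -3), (2, -3), (2, -2), (2, -1), (2, 0)]
H-H contact: residue 2 @(1,-1) - residue 7 @(2, -1)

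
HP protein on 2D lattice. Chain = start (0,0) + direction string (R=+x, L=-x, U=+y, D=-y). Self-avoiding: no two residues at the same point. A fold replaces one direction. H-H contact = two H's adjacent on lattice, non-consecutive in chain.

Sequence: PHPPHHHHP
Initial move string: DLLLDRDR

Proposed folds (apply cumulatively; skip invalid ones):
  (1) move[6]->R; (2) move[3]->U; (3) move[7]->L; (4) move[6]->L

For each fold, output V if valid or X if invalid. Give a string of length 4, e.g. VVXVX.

Answer: VXXX

Derivation:
Initial: DLLLDRDR -> [(0, 0), (0, -1), (-1, -1), (-2, -1), (-3, -1), (-3, -2), (-2, -2), (-2, -3), (-1, -3)]
Fold 1: move[6]->R => DLLLDRRR VALID
Fold 2: move[3]->U => DLLUDRRR INVALID (collision), skipped
Fold 3: move[7]->L => DLLLDRRL INVALID (collision), skipped
Fold 4: move[6]->L => DLLLDRLR INVALID (collision), skipped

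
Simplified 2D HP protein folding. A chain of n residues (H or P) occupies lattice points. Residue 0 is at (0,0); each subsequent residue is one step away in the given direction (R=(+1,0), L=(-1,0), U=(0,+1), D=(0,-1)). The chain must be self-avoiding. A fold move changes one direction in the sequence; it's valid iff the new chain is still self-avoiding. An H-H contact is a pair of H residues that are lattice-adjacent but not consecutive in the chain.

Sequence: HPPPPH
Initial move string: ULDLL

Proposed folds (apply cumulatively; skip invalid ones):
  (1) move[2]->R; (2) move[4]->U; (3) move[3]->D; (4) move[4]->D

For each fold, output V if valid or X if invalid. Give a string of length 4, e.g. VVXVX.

Initial: ULDLL -> [(0, 0), (0, 1), (-1, 1), (-1, 0), (-2, 0), (-3, 0)]
Fold 1: move[2]->R => ULRLL INVALID (collision), skipped
Fold 2: move[4]->U => ULDLU VALID
Fold 3: move[3]->D => ULDDU INVALID (collision), skipped
Fold 4: move[4]->D => ULDLD VALID

Answer: XVXV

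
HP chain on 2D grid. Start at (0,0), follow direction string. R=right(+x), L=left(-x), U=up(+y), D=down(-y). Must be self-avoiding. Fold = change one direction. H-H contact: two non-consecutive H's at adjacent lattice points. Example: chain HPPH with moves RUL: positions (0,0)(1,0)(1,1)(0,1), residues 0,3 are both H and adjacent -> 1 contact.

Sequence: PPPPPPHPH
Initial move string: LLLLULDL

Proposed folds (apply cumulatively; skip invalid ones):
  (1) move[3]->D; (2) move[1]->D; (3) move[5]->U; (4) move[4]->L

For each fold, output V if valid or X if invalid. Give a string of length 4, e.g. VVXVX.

Answer: XVXV

Derivation:
Initial: LLLLULDL -> [(0, 0), (-1, 0), (-2, 0), (-3, 0), (-4, 0), (-4, 1), (-5, 1), (-5, 0), (-6, 0)]
Fold 1: move[3]->D => LLLDULDL INVALID (collision), skipped
Fold 2: move[1]->D => LDLLULDL VALID
Fold 3: move[5]->U => LDLLUUDL INVALID (collision), skipped
Fold 4: move[4]->L => LDLLLLDL VALID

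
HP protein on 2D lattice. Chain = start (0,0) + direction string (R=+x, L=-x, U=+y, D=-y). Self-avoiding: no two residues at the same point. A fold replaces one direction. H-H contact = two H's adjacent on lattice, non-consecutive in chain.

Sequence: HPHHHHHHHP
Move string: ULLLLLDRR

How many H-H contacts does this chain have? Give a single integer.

Positions: [(0, 0), (0, 1), (-1, 1), (-2, 1), (-3, 1), (-4, 1), (-5, 1), (-5, 0), (-4, 0), (-3, 0)]
H-H contact: residue 5 @(-4,1) - residue 8 @(-4, 0)

Answer: 1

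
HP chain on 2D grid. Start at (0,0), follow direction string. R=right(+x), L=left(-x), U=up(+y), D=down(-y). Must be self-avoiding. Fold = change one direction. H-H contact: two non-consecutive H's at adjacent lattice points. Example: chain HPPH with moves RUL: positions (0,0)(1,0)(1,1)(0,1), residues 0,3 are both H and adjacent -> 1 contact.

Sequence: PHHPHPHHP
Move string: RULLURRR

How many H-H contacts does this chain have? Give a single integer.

Answer: 1

Derivation:
Positions: [(0, 0), (1, 0), (1, 1), (0, 1), (-1, 1), (-1, 2), (0, 2), (1, 2), (2, 2)]
H-H contact: residue 2 @(1,1) - residue 7 @(1, 2)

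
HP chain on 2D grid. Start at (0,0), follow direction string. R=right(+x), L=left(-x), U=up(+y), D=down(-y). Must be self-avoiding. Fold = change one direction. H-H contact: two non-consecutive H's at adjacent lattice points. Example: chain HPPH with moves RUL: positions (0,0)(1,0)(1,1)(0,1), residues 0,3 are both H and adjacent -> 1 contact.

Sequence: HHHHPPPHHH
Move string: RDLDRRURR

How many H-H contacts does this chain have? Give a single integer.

Positions: [(0, 0), (1, 0), (1, -1), (0, -1), (0, -2), (1, -2), (2, -2), (2, -1), (3, -1), (4, -1)]
H-H contact: residue 0 @(0,0) - residue 3 @(0, -1)
H-H contact: residue 2 @(1,-1) - residue 7 @(2, -1)

Answer: 2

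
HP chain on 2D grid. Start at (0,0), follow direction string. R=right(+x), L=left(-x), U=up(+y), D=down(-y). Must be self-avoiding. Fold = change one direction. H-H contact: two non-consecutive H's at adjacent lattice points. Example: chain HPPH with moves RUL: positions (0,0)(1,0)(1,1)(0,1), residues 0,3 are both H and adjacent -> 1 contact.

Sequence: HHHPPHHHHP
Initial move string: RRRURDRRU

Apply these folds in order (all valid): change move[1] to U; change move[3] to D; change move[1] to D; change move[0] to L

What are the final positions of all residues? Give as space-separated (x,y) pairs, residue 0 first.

Answer: (0,0) (-1,0) (-1,-1) (0,-1) (0,-2) (1,-2) (1,-3) (2,-3) (3,-3) (3,-2)

Derivation:
Initial moves: RRRURDRRU
Fold: move[1]->U => RURURDRRU (positions: [(0, 0), (1, 0), (1, 1), (2, 1), (2, 2), (3, 2), (3, 1), (4, 1), (5, 1), (5, 2)])
Fold: move[3]->D => RURDRDRRU (positions: [(0, 0), (1, 0), (1, 1), (2, 1), (2, 0), (3, 0), (3, -1), (4, -1), (5, -1), (5, 0)])
Fold: move[1]->D => RDRDRDRRU (positions: [(0, 0), (1, 0), (1, -1), (2, -1), (2, -2), (3, -2), (3, -3), (4, -3), (5, -3), (5, -2)])
Fold: move[0]->L => LDRDRDRRU (positions: [(0, 0), (-1, 0), (-1, -1), (0, -1), (0, -2), (1, -2), (1, -3), (2, -3), (3, -3), (3, -2)])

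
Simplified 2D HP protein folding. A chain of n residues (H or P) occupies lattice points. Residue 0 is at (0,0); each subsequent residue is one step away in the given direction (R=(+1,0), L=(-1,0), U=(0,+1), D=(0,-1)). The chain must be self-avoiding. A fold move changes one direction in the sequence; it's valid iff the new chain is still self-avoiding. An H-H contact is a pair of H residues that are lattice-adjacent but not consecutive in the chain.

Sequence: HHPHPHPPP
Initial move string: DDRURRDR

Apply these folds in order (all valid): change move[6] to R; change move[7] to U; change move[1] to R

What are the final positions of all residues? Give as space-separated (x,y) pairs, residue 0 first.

Initial moves: DDRURRDR
Fold: move[6]->R => DDRURRRR (positions: [(0, 0), (0, -1), (0, -2), (1, -2), (1, -1), (2, -1), (3, -1), (4, -1), (5, -1)])
Fold: move[7]->U => DDRURRRU (positions: [(0, 0), (0, -1), (0, -2), (1, -2), (1, -1), (2, -1), (3, -1), (4, -1), (4, 0)])
Fold: move[1]->R => DRRURRRU (positions: [(0, 0), (0, -1), (1, -1), (2, -1), (2, 0), (3, 0), (4, 0), (5, 0), (5, 1)])

Answer: (0,0) (0,-1) (1,-1) (2,-1) (2,0) (3,0) (4,0) (5,0) (5,1)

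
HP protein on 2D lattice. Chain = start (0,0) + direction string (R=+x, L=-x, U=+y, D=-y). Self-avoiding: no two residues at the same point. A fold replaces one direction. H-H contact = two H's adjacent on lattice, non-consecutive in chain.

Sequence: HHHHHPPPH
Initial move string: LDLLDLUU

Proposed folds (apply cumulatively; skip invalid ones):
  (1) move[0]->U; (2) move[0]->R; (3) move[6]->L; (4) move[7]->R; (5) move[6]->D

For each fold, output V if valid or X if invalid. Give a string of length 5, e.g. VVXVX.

Answer: XVVXX

Derivation:
Initial: LDLLDLUU -> [(0, 0), (-1, 0), (-1, -1), (-2, -1), (-3, -1), (-3, -2), (-4, -2), (-4, -1), (-4, 0)]
Fold 1: move[0]->U => UDLLDLUU INVALID (collision), skipped
Fold 2: move[0]->R => RDLLDLUU VALID
Fold 3: move[6]->L => RDLLDLLU VALID
Fold 4: move[7]->R => RDLLDLLR INVALID (collision), skipped
Fold 5: move[6]->D => RDLLDLDU INVALID (collision), skipped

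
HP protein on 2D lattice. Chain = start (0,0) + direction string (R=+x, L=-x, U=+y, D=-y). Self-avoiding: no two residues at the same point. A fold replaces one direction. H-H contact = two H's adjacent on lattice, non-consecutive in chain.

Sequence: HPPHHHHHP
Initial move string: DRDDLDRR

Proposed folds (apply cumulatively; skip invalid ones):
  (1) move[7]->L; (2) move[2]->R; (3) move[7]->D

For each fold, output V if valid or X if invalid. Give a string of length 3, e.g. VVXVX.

Answer: XVV

Derivation:
Initial: DRDDLDRR -> [(0, 0), (0, -1), (1, -1), (1, -2), (1, -3), (0, -3), (0, -4), (1, -4), (2, -4)]
Fold 1: move[7]->L => DRDDLDRL INVALID (collision), skipped
Fold 2: move[2]->R => DRRDLDRR VALID
Fold 3: move[7]->D => DRRDLDRD VALID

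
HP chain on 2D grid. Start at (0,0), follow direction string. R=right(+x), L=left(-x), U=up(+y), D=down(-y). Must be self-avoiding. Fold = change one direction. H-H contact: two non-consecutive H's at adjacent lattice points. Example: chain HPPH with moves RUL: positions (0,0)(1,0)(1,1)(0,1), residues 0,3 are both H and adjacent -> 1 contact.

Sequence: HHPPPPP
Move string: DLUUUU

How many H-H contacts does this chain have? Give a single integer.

Answer: 0

Derivation:
Positions: [(0, 0), (0, -1), (-1, -1), (-1, 0), (-1, 1), (-1, 2), (-1, 3)]
No H-H contacts found.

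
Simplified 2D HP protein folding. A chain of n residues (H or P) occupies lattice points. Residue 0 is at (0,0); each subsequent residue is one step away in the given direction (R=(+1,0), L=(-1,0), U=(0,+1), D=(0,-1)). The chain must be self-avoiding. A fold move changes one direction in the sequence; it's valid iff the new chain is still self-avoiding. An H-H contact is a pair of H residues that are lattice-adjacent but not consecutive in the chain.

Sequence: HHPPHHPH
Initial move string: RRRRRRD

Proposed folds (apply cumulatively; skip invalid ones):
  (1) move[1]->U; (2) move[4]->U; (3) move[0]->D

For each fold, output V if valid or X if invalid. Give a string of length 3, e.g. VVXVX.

Initial: RRRRRRD -> [(0, 0), (1, 0), (2, 0), (3, 0), (4, 0), (5, 0), (6, 0), (6, -1)]
Fold 1: move[1]->U => RURRRRD VALID
Fold 2: move[4]->U => RURRURD VALID
Fold 3: move[0]->D => DURRURD INVALID (collision), skipped

Answer: VVX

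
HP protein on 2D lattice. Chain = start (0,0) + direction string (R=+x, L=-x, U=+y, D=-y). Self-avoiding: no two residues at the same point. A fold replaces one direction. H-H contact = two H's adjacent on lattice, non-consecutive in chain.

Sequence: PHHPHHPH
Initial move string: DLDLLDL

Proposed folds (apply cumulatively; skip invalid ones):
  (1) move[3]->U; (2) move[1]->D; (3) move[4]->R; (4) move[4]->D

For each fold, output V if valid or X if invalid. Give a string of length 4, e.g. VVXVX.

Answer: XVXV

Derivation:
Initial: DLDLLDL -> [(0, 0), (0, -1), (-1, -1), (-1, -2), (-2, -2), (-3, -2), (-3, -3), (-4, -3)]
Fold 1: move[3]->U => DLDULDL INVALID (collision), skipped
Fold 2: move[1]->D => DDDLLDL VALID
Fold 3: move[4]->R => DDDLRDL INVALID (collision), skipped
Fold 4: move[4]->D => DDDLDDL VALID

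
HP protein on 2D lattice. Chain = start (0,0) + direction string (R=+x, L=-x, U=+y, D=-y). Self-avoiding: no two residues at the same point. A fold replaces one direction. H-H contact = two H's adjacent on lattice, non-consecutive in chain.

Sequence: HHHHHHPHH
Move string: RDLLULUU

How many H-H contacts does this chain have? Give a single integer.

Answer: 2

Derivation:
Positions: [(0, 0), (1, 0), (1, -1), (0, -1), (-1, -1), (-1, 0), (-2, 0), (-2, 1), (-2, 2)]
H-H contact: residue 0 @(0,0) - residue 5 @(-1, 0)
H-H contact: residue 0 @(0,0) - residue 3 @(0, -1)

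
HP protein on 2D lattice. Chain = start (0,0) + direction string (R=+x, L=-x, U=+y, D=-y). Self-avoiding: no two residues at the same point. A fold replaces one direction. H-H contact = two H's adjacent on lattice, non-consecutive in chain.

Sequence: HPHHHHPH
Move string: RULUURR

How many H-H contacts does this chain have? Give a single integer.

Positions: [(0, 0), (1, 0), (1, 1), (0, 1), (0, 2), (0, 3), (1, 3), (2, 3)]
H-H contact: residue 0 @(0,0) - residue 3 @(0, 1)

Answer: 1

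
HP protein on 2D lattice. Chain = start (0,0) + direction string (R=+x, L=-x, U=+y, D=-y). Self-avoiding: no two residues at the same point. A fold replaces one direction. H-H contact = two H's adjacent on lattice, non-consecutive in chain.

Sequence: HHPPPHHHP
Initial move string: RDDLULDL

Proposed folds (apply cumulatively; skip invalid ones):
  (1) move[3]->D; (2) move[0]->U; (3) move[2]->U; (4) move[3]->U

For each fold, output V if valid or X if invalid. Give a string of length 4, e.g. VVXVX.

Initial: RDDLULDL -> [(0, 0), (1, 0), (1, -1), (1, -2), (0, -2), (0, -1), (-1, -1), (-1, -2), (-2, -2)]
Fold 1: move[3]->D => RDDDULDL INVALID (collision), skipped
Fold 2: move[0]->U => UDDLULDL INVALID (collision), skipped
Fold 3: move[2]->U => RDULULDL INVALID (collision), skipped
Fold 4: move[3]->U => RDDUULDL INVALID (collision), skipped

Answer: XXXX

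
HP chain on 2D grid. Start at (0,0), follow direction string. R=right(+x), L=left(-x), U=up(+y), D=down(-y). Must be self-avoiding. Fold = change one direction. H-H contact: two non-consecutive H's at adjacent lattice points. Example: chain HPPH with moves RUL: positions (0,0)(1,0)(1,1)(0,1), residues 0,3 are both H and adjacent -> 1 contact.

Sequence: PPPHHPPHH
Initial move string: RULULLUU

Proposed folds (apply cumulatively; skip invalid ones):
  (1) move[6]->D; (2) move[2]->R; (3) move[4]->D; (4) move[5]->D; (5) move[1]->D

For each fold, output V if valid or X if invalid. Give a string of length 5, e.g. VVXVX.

Initial: RULULLUU -> [(0, 0), (1, 0), (1, 1), (0, 1), (0, 2), (-1, 2), (-2, 2), (-2, 3), (-2, 4)]
Fold 1: move[6]->D => RULULLDU INVALID (collision), skipped
Fold 2: move[2]->R => RURULLUU VALID
Fold 3: move[4]->D => RURUDLUU INVALID (collision), skipped
Fold 4: move[5]->D => RURULDUU INVALID (collision), skipped
Fold 5: move[1]->D => RDRULLUU INVALID (collision), skipped

Answer: XVXXX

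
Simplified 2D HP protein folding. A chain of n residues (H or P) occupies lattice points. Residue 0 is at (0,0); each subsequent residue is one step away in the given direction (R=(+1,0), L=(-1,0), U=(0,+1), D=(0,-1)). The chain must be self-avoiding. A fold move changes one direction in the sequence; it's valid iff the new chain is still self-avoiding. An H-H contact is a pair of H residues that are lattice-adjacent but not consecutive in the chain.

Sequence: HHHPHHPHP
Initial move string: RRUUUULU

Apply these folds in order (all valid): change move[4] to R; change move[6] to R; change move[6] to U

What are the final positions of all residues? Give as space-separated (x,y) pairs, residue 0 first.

Initial moves: RRUUUULU
Fold: move[4]->R => RRUURULU (positions: [(0, 0), (1, 0), (2, 0), (2, 1), (2, 2), (3, 2), (3, 3), (2, 3), (2, 4)])
Fold: move[6]->R => RRUURURU (positions: [(0, 0), (1, 0), (2, 0), (2, 1), (2, 2), (3, 2), (3, 3), (4, 3), (4, 4)])
Fold: move[6]->U => RRUURUUU (positions: [(0, 0), (1, 0), (2, 0), (2, 1), (2, 2), (3, 2), (3, 3), (3, 4), (3, 5)])

Answer: (0,0) (1,0) (2,0) (2,1) (2,2) (3,2) (3,3) (3,4) (3,5)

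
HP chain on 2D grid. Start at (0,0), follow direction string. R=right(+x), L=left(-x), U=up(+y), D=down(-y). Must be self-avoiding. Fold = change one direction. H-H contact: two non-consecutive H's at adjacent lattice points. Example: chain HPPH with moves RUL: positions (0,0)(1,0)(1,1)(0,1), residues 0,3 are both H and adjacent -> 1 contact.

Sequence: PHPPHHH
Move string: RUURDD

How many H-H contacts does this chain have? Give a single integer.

Positions: [(0, 0), (1, 0), (1, 1), (1, 2), (2, 2), (2, 1), (2, 0)]
H-H contact: residue 1 @(1,0) - residue 6 @(2, 0)

Answer: 1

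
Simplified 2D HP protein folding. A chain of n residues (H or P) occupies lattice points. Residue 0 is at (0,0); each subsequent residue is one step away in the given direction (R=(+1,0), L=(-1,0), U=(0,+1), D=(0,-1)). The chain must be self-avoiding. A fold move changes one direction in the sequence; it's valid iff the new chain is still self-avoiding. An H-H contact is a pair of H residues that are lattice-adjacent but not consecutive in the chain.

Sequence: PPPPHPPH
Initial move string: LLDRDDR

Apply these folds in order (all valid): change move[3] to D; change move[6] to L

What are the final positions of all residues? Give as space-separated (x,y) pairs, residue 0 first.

Answer: (0,0) (-1,0) (-2,0) (-2,-1) (-2,-2) (-2,-3) (-2,-4) (-3,-4)

Derivation:
Initial moves: LLDRDDR
Fold: move[3]->D => LLDDDDR (positions: [(0, 0), (-1, 0), (-2, 0), (-2, -1), (-2, -2), (-2, -3), (-2, -4), (-1, -4)])
Fold: move[6]->L => LLDDDDL (positions: [(0, 0), (-1, 0), (-2, 0), (-2, -1), (-2, -2), (-2, -3), (-2, -4), (-3, -4)])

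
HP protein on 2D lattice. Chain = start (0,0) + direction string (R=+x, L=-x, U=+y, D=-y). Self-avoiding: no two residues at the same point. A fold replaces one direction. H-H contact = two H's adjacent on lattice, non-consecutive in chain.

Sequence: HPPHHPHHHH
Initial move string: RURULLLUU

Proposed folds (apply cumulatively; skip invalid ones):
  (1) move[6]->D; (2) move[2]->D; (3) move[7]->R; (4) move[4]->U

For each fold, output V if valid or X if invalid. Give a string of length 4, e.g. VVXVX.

Answer: XXXV

Derivation:
Initial: RURULLLUU -> [(0, 0), (1, 0), (1, 1), (2, 1), (2, 2), (1, 2), (0, 2), (-1, 2), (-1, 3), (-1, 4)]
Fold 1: move[6]->D => RURULLDUU INVALID (collision), skipped
Fold 2: move[2]->D => RUDULLLUU INVALID (collision), skipped
Fold 3: move[7]->R => RURULLLRU INVALID (collision), skipped
Fold 4: move[4]->U => RURUULLUU VALID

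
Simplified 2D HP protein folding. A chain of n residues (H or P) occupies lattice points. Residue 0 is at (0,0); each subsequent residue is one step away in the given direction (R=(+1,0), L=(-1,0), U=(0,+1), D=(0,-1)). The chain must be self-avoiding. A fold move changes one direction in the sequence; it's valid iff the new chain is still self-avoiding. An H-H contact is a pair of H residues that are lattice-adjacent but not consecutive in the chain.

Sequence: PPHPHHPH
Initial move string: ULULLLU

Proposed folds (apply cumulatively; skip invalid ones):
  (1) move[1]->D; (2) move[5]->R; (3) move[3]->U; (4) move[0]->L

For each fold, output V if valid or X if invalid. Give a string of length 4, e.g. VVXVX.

Answer: XXVV

Derivation:
Initial: ULULLLU -> [(0, 0), (0, 1), (-1, 1), (-1, 2), (-2, 2), (-3, 2), (-4, 2), (-4, 3)]
Fold 1: move[1]->D => UDULLLU INVALID (collision), skipped
Fold 2: move[5]->R => ULULLRU INVALID (collision), skipped
Fold 3: move[3]->U => ULUULLU VALID
Fold 4: move[0]->L => LLUULLU VALID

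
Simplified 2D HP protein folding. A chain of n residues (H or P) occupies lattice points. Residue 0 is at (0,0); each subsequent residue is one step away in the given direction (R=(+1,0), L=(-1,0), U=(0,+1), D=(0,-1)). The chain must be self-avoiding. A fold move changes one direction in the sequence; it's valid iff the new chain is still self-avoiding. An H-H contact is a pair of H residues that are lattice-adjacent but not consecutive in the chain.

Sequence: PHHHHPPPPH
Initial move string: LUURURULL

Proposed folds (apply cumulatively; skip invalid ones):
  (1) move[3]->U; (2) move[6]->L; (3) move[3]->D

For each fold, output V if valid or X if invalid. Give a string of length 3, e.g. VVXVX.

Answer: VXX

Derivation:
Initial: LUURURULL -> [(0, 0), (-1, 0), (-1, 1), (-1, 2), (0, 2), (0, 3), (1, 3), (1, 4), (0, 4), (-1, 4)]
Fold 1: move[3]->U => LUUUURULL VALID
Fold 2: move[6]->L => LUUUURLLL INVALID (collision), skipped
Fold 3: move[3]->D => LUUDURULL INVALID (collision), skipped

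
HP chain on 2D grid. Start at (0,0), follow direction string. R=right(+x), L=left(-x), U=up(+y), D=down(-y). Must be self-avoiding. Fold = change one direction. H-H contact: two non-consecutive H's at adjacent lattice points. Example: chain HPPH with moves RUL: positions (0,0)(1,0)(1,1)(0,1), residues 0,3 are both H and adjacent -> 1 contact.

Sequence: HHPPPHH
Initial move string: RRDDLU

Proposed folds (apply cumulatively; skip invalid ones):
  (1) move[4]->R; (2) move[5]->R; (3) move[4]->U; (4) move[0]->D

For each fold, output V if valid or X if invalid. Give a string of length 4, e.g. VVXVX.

Initial: RRDDLU -> [(0, 0), (1, 0), (2, 0), (2, -1), (2, -2), (1, -2), (1, -1)]
Fold 1: move[4]->R => RRDDRU VALID
Fold 2: move[5]->R => RRDDRR VALID
Fold 3: move[4]->U => RRDDUR INVALID (collision), skipped
Fold 4: move[0]->D => DRDDRR VALID

Answer: VVXV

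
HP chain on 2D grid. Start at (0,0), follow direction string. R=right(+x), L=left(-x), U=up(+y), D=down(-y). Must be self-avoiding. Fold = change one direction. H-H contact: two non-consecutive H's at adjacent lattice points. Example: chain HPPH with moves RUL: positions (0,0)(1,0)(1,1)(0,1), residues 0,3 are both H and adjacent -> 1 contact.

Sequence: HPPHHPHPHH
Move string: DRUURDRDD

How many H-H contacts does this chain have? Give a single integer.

Positions: [(0, 0), (0, -1), (1, -1), (1, 0), (1, 1), (2, 1), (2, 0), (3, 0), (3, -1), (3, -2)]
H-H contact: residue 0 @(0,0) - residue 3 @(1, 0)
H-H contact: residue 3 @(1,0) - residue 6 @(2, 0)

Answer: 2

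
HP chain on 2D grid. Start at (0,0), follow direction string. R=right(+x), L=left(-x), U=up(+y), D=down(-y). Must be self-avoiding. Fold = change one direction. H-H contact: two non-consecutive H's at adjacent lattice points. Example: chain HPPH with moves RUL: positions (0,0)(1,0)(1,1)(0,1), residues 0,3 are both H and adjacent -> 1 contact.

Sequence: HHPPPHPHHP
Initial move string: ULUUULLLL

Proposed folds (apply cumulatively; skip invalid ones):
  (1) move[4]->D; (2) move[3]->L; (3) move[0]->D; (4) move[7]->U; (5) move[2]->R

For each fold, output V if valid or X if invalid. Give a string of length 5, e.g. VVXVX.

Answer: XVVVX

Derivation:
Initial: ULUUULLLL -> [(0, 0), (0, 1), (-1, 1), (-1, 2), (-1, 3), (-1, 4), (-2, 4), (-3, 4), (-4, 4), (-5, 4)]
Fold 1: move[4]->D => ULUUDLLLL INVALID (collision), skipped
Fold 2: move[3]->L => ULULULLLL VALID
Fold 3: move[0]->D => DLULULLLL VALID
Fold 4: move[7]->U => DLULULLUL VALID
Fold 5: move[2]->R => DLRLULLUL INVALID (collision), skipped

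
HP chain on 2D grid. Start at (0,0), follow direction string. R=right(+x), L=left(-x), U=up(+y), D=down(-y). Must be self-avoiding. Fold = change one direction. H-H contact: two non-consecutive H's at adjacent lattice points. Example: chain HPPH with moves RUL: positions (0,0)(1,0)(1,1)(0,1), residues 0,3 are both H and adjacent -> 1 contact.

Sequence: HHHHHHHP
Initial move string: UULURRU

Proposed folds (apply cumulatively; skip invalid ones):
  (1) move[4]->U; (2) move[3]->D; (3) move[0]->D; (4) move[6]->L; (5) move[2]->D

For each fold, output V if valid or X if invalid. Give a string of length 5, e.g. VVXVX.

Answer: VXXXX

Derivation:
Initial: UULURRU -> [(0, 0), (0, 1), (0, 2), (-1, 2), (-1, 3), (0, 3), (1, 3), (1, 4)]
Fold 1: move[4]->U => UULUURU VALID
Fold 2: move[3]->D => UULDURU INVALID (collision), skipped
Fold 3: move[0]->D => DULUURU INVALID (collision), skipped
Fold 4: move[6]->L => UULUURL INVALID (collision), skipped
Fold 5: move[2]->D => UUDUURU INVALID (collision), skipped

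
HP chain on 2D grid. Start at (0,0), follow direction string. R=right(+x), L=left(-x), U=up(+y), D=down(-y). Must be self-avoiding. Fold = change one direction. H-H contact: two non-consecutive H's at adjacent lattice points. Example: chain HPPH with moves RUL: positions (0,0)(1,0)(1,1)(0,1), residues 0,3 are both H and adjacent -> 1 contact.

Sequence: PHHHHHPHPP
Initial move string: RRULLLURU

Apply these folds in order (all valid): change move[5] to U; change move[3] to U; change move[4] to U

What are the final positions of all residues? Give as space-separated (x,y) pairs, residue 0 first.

Answer: (0,0) (1,0) (2,0) (2,1) (2,2) (2,3) (2,4) (2,5) (3,5) (3,6)

Derivation:
Initial moves: RRULLLURU
Fold: move[5]->U => RRULLUURU (positions: [(0, 0), (1, 0), (2, 0), (2, 1), (1, 1), (0, 1), (0, 2), (0, 3), (1, 3), (1, 4)])
Fold: move[3]->U => RRUULUURU (positions: [(0, 0), (1, 0), (2, 0), (2, 1), (2, 2), (1, 2), (1, 3), (1, 4), (2, 4), (2, 5)])
Fold: move[4]->U => RRUUUUURU (positions: [(0, 0), (1, 0), (2, 0), (2, 1), (2, 2), (2, 3), (2, 4), (2, 5), (3, 5), (3, 6)])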